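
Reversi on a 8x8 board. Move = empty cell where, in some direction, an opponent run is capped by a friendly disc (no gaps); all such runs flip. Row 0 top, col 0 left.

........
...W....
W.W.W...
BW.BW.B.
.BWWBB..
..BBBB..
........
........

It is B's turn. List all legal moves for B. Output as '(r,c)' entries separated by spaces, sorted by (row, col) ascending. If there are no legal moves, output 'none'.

Answer: (1,0) (1,1) (1,4) (1,5) (2,1) (2,3) (2,5) (3,2) (3,5) (5,1)

Derivation:
(0,2): no bracket -> illegal
(0,3): no bracket -> illegal
(0,4): no bracket -> illegal
(1,0): flips 1 -> legal
(1,1): flips 1 -> legal
(1,2): no bracket -> illegal
(1,4): flips 2 -> legal
(1,5): flips 1 -> legal
(2,1): flips 1 -> legal
(2,3): flips 1 -> legal
(2,5): flips 2 -> legal
(3,2): flips 3 -> legal
(3,5): flips 1 -> legal
(4,0): no bracket -> illegal
(5,1): flips 1 -> legal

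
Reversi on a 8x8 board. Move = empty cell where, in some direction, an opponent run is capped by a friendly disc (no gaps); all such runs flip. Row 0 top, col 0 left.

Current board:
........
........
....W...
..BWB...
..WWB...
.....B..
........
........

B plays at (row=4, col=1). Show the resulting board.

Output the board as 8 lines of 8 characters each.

Place B at (4,1); scan 8 dirs for brackets.
Dir NW: first cell '.' (not opp) -> no flip
Dir N: first cell '.' (not opp) -> no flip
Dir NE: first cell 'B' (not opp) -> no flip
Dir W: first cell '.' (not opp) -> no flip
Dir E: opp run (4,2) (4,3) capped by B -> flip
Dir SW: first cell '.' (not opp) -> no flip
Dir S: first cell '.' (not opp) -> no flip
Dir SE: first cell '.' (not opp) -> no flip
All flips: (4,2) (4,3)

Answer: ........
........
....W...
..BWB...
.BBBB...
.....B..
........
........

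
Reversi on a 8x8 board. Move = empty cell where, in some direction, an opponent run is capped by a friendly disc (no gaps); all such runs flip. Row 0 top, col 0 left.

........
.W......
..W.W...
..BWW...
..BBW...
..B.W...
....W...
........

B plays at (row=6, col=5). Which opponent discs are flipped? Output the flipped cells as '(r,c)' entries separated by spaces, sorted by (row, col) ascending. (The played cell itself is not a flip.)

Answer: (5,4)

Derivation:
Dir NW: opp run (5,4) capped by B -> flip
Dir N: first cell '.' (not opp) -> no flip
Dir NE: first cell '.' (not opp) -> no flip
Dir W: opp run (6,4), next='.' -> no flip
Dir E: first cell '.' (not opp) -> no flip
Dir SW: first cell '.' (not opp) -> no flip
Dir S: first cell '.' (not opp) -> no flip
Dir SE: first cell '.' (not opp) -> no flip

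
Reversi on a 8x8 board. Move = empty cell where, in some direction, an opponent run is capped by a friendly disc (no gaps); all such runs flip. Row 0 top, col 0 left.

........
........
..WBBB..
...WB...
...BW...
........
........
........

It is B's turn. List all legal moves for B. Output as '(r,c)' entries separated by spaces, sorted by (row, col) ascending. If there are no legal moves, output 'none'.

Answer: (2,1) (3,2) (4,2) (4,5) (5,4)

Derivation:
(1,1): no bracket -> illegal
(1,2): no bracket -> illegal
(1,3): no bracket -> illegal
(2,1): flips 1 -> legal
(3,1): no bracket -> illegal
(3,2): flips 1 -> legal
(3,5): no bracket -> illegal
(4,2): flips 1 -> legal
(4,5): flips 1 -> legal
(5,3): no bracket -> illegal
(5,4): flips 1 -> legal
(5,5): no bracket -> illegal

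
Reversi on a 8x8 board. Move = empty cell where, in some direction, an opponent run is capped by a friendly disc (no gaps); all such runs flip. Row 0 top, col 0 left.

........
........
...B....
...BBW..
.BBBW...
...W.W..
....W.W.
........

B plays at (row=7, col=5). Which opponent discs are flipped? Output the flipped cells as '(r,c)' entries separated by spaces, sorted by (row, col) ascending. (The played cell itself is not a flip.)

Dir NW: opp run (6,4) (5,3) capped by B -> flip
Dir N: first cell '.' (not opp) -> no flip
Dir NE: opp run (6,6), next='.' -> no flip
Dir W: first cell '.' (not opp) -> no flip
Dir E: first cell '.' (not opp) -> no flip
Dir SW: edge -> no flip
Dir S: edge -> no flip
Dir SE: edge -> no flip

Answer: (5,3) (6,4)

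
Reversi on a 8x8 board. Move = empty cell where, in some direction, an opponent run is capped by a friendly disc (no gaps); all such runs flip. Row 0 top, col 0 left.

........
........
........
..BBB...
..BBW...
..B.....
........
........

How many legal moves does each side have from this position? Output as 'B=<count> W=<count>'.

-- B to move --
(3,5): no bracket -> illegal
(4,5): flips 1 -> legal
(5,3): no bracket -> illegal
(5,4): flips 1 -> legal
(5,5): flips 1 -> legal
B mobility = 3
-- W to move --
(2,1): no bracket -> illegal
(2,2): flips 1 -> legal
(2,3): no bracket -> illegal
(2,4): flips 1 -> legal
(2,5): no bracket -> illegal
(3,1): no bracket -> illegal
(3,5): no bracket -> illegal
(4,1): flips 2 -> legal
(4,5): no bracket -> illegal
(5,1): no bracket -> illegal
(5,3): no bracket -> illegal
(5,4): no bracket -> illegal
(6,1): no bracket -> illegal
(6,2): no bracket -> illegal
(6,3): no bracket -> illegal
W mobility = 3

Answer: B=3 W=3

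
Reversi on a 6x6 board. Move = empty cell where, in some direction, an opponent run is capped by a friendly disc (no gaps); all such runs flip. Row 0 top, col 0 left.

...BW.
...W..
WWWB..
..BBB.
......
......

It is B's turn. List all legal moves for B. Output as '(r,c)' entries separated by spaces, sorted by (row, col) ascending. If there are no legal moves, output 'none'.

Answer: (0,5) (1,0) (1,1) (1,2)

Derivation:
(0,2): no bracket -> illegal
(0,5): flips 1 -> legal
(1,0): flips 1 -> legal
(1,1): flips 1 -> legal
(1,2): flips 1 -> legal
(1,4): no bracket -> illegal
(1,5): no bracket -> illegal
(2,4): no bracket -> illegal
(3,0): no bracket -> illegal
(3,1): no bracket -> illegal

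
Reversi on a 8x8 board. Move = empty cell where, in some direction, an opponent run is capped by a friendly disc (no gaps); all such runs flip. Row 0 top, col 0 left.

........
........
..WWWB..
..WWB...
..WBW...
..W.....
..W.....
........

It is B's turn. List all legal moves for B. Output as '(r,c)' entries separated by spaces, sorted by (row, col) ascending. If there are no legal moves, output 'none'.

(1,1): no bracket -> illegal
(1,2): flips 1 -> legal
(1,3): flips 2 -> legal
(1,4): flips 1 -> legal
(1,5): no bracket -> illegal
(2,1): flips 4 -> legal
(3,1): flips 2 -> legal
(3,5): no bracket -> illegal
(4,1): flips 1 -> legal
(4,5): flips 1 -> legal
(5,1): no bracket -> illegal
(5,3): no bracket -> illegal
(5,4): flips 1 -> legal
(5,5): no bracket -> illegal
(6,1): flips 1 -> legal
(6,3): no bracket -> illegal
(7,1): no bracket -> illegal
(7,2): no bracket -> illegal
(7,3): no bracket -> illegal

Answer: (1,2) (1,3) (1,4) (2,1) (3,1) (4,1) (4,5) (5,4) (6,1)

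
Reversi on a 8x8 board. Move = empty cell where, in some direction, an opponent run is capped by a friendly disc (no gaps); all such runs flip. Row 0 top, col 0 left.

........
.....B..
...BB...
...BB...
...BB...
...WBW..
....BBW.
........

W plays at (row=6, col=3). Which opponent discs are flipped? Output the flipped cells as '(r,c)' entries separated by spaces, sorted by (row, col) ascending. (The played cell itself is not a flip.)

Dir NW: first cell '.' (not opp) -> no flip
Dir N: first cell 'W' (not opp) -> no flip
Dir NE: opp run (5,4), next='.' -> no flip
Dir W: first cell '.' (not opp) -> no flip
Dir E: opp run (6,4) (6,5) capped by W -> flip
Dir SW: first cell '.' (not opp) -> no flip
Dir S: first cell '.' (not opp) -> no flip
Dir SE: first cell '.' (not opp) -> no flip

Answer: (6,4) (6,5)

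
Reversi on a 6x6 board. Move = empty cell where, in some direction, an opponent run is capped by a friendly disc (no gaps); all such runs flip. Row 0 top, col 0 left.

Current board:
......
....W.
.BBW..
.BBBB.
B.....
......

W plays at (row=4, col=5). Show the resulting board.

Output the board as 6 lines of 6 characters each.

Place W at (4,5); scan 8 dirs for brackets.
Dir NW: opp run (3,4) capped by W -> flip
Dir N: first cell '.' (not opp) -> no flip
Dir NE: edge -> no flip
Dir W: first cell '.' (not opp) -> no flip
Dir E: edge -> no flip
Dir SW: first cell '.' (not opp) -> no flip
Dir S: first cell '.' (not opp) -> no flip
Dir SE: edge -> no flip
All flips: (3,4)

Answer: ......
....W.
.BBW..
.BBBW.
B....W
......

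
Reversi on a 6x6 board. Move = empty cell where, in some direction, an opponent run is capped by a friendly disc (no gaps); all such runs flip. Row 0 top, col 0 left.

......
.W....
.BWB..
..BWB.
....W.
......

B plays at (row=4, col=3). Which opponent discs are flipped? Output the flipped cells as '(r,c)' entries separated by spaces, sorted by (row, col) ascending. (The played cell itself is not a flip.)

Answer: (3,3)

Derivation:
Dir NW: first cell 'B' (not opp) -> no flip
Dir N: opp run (3,3) capped by B -> flip
Dir NE: first cell 'B' (not opp) -> no flip
Dir W: first cell '.' (not opp) -> no flip
Dir E: opp run (4,4), next='.' -> no flip
Dir SW: first cell '.' (not opp) -> no flip
Dir S: first cell '.' (not opp) -> no flip
Dir SE: first cell '.' (not opp) -> no flip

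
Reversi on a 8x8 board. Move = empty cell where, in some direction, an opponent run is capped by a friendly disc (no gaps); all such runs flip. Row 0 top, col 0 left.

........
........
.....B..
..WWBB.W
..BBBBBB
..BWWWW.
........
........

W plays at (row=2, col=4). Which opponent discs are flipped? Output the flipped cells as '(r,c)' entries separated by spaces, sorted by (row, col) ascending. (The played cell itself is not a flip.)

Dir NW: first cell '.' (not opp) -> no flip
Dir N: first cell '.' (not opp) -> no flip
Dir NE: first cell '.' (not opp) -> no flip
Dir W: first cell '.' (not opp) -> no flip
Dir E: opp run (2,5), next='.' -> no flip
Dir SW: first cell 'W' (not opp) -> no flip
Dir S: opp run (3,4) (4,4) capped by W -> flip
Dir SE: opp run (3,5) (4,6), next='.' -> no flip

Answer: (3,4) (4,4)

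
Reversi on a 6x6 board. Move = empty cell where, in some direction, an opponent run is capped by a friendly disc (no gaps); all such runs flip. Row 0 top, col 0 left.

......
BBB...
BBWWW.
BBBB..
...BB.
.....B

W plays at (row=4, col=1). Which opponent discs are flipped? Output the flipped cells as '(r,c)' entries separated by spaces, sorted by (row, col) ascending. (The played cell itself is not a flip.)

Dir NW: opp run (3,0), next=edge -> no flip
Dir N: opp run (3,1) (2,1) (1,1), next='.' -> no flip
Dir NE: opp run (3,2) capped by W -> flip
Dir W: first cell '.' (not opp) -> no flip
Dir E: first cell '.' (not opp) -> no flip
Dir SW: first cell '.' (not opp) -> no flip
Dir S: first cell '.' (not opp) -> no flip
Dir SE: first cell '.' (not opp) -> no flip

Answer: (3,2)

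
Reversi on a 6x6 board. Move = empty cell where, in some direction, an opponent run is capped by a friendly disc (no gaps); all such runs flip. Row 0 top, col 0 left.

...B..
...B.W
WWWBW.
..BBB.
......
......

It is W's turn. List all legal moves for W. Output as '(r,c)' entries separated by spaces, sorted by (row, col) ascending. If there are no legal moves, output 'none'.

Answer: (0,2) (0,4) (4,2) (4,3) (4,4)

Derivation:
(0,2): flips 1 -> legal
(0,4): flips 1 -> legal
(1,2): no bracket -> illegal
(1,4): no bracket -> illegal
(2,5): no bracket -> illegal
(3,1): no bracket -> illegal
(3,5): no bracket -> illegal
(4,1): no bracket -> illegal
(4,2): flips 2 -> legal
(4,3): flips 1 -> legal
(4,4): flips 2 -> legal
(4,5): no bracket -> illegal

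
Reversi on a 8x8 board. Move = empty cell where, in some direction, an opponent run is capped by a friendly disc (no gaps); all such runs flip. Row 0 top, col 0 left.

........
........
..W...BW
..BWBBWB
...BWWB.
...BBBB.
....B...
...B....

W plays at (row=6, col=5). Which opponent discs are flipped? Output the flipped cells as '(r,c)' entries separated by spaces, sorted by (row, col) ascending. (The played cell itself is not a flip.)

Answer: (5,5)

Derivation:
Dir NW: opp run (5,4) (4,3) (3,2), next='.' -> no flip
Dir N: opp run (5,5) capped by W -> flip
Dir NE: opp run (5,6), next='.' -> no flip
Dir W: opp run (6,4), next='.' -> no flip
Dir E: first cell '.' (not opp) -> no flip
Dir SW: first cell '.' (not opp) -> no flip
Dir S: first cell '.' (not opp) -> no flip
Dir SE: first cell '.' (not opp) -> no flip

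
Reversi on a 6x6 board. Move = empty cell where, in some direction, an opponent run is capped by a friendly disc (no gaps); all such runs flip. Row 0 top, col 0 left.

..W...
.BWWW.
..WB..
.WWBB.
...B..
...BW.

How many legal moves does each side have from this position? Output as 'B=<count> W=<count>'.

-- B to move --
(0,1): flips 1 -> legal
(0,3): flips 1 -> legal
(0,4): no bracket -> illegal
(0,5): flips 1 -> legal
(1,5): flips 3 -> legal
(2,0): no bracket -> illegal
(2,1): flips 2 -> legal
(2,4): no bracket -> illegal
(2,5): no bracket -> illegal
(3,0): flips 2 -> legal
(4,0): no bracket -> illegal
(4,1): flips 1 -> legal
(4,2): no bracket -> illegal
(4,4): no bracket -> illegal
(4,5): no bracket -> illegal
(5,5): flips 1 -> legal
B mobility = 8
-- W to move --
(0,0): flips 1 -> legal
(0,1): no bracket -> illegal
(1,0): flips 1 -> legal
(2,0): flips 1 -> legal
(2,1): no bracket -> illegal
(2,4): flips 1 -> legal
(2,5): no bracket -> illegal
(3,5): flips 2 -> legal
(4,2): no bracket -> illegal
(4,4): flips 1 -> legal
(4,5): flips 2 -> legal
(5,2): flips 1 -> legal
W mobility = 8

Answer: B=8 W=8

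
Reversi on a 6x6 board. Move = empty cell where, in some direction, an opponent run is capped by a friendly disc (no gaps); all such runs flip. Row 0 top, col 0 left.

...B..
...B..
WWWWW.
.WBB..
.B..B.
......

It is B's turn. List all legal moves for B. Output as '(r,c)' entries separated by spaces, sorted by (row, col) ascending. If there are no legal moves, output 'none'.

(1,0): flips 1 -> legal
(1,1): flips 3 -> legal
(1,2): flips 1 -> legal
(1,4): flips 1 -> legal
(1,5): flips 1 -> legal
(2,5): no bracket -> illegal
(3,0): flips 1 -> legal
(3,4): no bracket -> illegal
(3,5): flips 1 -> legal
(4,0): flips 2 -> legal
(4,2): no bracket -> illegal

Answer: (1,0) (1,1) (1,2) (1,4) (1,5) (3,0) (3,5) (4,0)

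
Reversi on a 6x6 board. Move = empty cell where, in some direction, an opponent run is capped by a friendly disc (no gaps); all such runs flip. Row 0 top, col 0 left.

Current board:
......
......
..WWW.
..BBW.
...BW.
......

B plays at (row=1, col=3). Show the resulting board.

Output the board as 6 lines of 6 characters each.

Answer: ......
...B..
..WBW.
..BBW.
...BW.
......

Derivation:
Place B at (1,3); scan 8 dirs for brackets.
Dir NW: first cell '.' (not opp) -> no flip
Dir N: first cell '.' (not opp) -> no flip
Dir NE: first cell '.' (not opp) -> no flip
Dir W: first cell '.' (not opp) -> no flip
Dir E: first cell '.' (not opp) -> no flip
Dir SW: opp run (2,2), next='.' -> no flip
Dir S: opp run (2,3) capped by B -> flip
Dir SE: opp run (2,4), next='.' -> no flip
All flips: (2,3)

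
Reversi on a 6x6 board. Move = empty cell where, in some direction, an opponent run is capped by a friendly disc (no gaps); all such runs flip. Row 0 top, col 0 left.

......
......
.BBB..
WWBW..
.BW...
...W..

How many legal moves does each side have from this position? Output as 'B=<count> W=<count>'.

-- B to move --
(2,0): no bracket -> illegal
(2,4): no bracket -> illegal
(3,4): flips 1 -> legal
(4,0): flips 1 -> legal
(4,3): flips 2 -> legal
(4,4): flips 1 -> legal
(5,1): no bracket -> illegal
(5,2): flips 1 -> legal
(5,4): no bracket -> illegal
B mobility = 5
-- W to move --
(1,0): no bracket -> illegal
(1,1): flips 2 -> legal
(1,2): flips 3 -> legal
(1,3): flips 2 -> legal
(1,4): no bracket -> illegal
(2,0): no bracket -> illegal
(2,4): no bracket -> illegal
(3,4): no bracket -> illegal
(4,0): flips 1 -> legal
(4,3): no bracket -> illegal
(5,0): no bracket -> illegal
(5,1): flips 1 -> legal
(5,2): flips 1 -> legal
W mobility = 6

Answer: B=5 W=6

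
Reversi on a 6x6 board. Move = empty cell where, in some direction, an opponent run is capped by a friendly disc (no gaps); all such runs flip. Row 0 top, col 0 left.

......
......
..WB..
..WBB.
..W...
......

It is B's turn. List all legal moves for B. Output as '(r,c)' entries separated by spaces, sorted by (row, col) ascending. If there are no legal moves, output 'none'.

Answer: (1,1) (2,1) (3,1) (4,1) (5,1)

Derivation:
(1,1): flips 1 -> legal
(1,2): no bracket -> illegal
(1,3): no bracket -> illegal
(2,1): flips 1 -> legal
(3,1): flips 1 -> legal
(4,1): flips 1 -> legal
(4,3): no bracket -> illegal
(5,1): flips 1 -> legal
(5,2): no bracket -> illegal
(5,3): no bracket -> illegal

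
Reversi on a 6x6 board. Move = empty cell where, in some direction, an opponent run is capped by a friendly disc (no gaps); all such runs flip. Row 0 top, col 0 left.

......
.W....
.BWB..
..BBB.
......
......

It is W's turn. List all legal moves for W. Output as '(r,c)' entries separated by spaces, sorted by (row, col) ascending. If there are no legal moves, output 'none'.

Answer: (2,0) (2,4) (3,1) (4,2) (4,4)

Derivation:
(1,0): no bracket -> illegal
(1,2): no bracket -> illegal
(1,3): no bracket -> illegal
(1,4): no bracket -> illegal
(2,0): flips 1 -> legal
(2,4): flips 1 -> legal
(2,5): no bracket -> illegal
(3,0): no bracket -> illegal
(3,1): flips 1 -> legal
(3,5): no bracket -> illegal
(4,1): no bracket -> illegal
(4,2): flips 1 -> legal
(4,3): no bracket -> illegal
(4,4): flips 1 -> legal
(4,5): no bracket -> illegal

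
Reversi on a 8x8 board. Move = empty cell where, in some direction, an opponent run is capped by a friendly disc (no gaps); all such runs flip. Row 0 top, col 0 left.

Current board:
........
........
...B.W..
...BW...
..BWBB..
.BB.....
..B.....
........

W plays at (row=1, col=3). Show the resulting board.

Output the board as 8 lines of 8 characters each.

Answer: ........
...W....
...W.W..
...WW...
..BWBB..
.BB.....
..B.....
........

Derivation:
Place W at (1,3); scan 8 dirs for brackets.
Dir NW: first cell '.' (not opp) -> no flip
Dir N: first cell '.' (not opp) -> no flip
Dir NE: first cell '.' (not opp) -> no flip
Dir W: first cell '.' (not opp) -> no flip
Dir E: first cell '.' (not opp) -> no flip
Dir SW: first cell '.' (not opp) -> no flip
Dir S: opp run (2,3) (3,3) capped by W -> flip
Dir SE: first cell '.' (not opp) -> no flip
All flips: (2,3) (3,3)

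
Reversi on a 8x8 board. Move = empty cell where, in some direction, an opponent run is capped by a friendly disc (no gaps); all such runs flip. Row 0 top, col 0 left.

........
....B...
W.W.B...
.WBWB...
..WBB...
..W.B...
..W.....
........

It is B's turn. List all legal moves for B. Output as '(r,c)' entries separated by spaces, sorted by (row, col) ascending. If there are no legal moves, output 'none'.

(1,0): no bracket -> illegal
(1,1): flips 2 -> legal
(1,2): flips 1 -> legal
(1,3): no bracket -> illegal
(2,1): no bracket -> illegal
(2,3): flips 1 -> legal
(3,0): flips 1 -> legal
(4,0): no bracket -> illegal
(4,1): flips 1 -> legal
(5,1): flips 2 -> legal
(5,3): no bracket -> illegal
(6,1): flips 1 -> legal
(6,3): no bracket -> illegal
(7,1): no bracket -> illegal
(7,2): flips 3 -> legal
(7,3): no bracket -> illegal

Answer: (1,1) (1,2) (2,3) (3,0) (4,1) (5,1) (6,1) (7,2)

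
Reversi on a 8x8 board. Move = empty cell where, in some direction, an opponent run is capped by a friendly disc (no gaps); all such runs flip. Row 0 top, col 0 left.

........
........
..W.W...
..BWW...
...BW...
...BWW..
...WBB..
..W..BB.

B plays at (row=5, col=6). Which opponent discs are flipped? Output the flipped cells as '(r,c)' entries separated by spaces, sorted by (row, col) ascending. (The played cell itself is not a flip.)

Dir NW: first cell '.' (not opp) -> no flip
Dir N: first cell '.' (not opp) -> no flip
Dir NE: first cell '.' (not opp) -> no flip
Dir W: opp run (5,5) (5,4) capped by B -> flip
Dir E: first cell '.' (not opp) -> no flip
Dir SW: first cell 'B' (not opp) -> no flip
Dir S: first cell '.' (not opp) -> no flip
Dir SE: first cell '.' (not opp) -> no flip

Answer: (5,4) (5,5)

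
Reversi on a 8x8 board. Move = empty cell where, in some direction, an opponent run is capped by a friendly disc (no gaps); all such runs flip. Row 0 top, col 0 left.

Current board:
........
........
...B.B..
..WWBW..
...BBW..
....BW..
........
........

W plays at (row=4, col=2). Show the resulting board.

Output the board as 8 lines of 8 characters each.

Place W at (4,2); scan 8 dirs for brackets.
Dir NW: first cell '.' (not opp) -> no flip
Dir N: first cell 'W' (not opp) -> no flip
Dir NE: first cell 'W' (not opp) -> no flip
Dir W: first cell '.' (not opp) -> no flip
Dir E: opp run (4,3) (4,4) capped by W -> flip
Dir SW: first cell '.' (not opp) -> no flip
Dir S: first cell '.' (not opp) -> no flip
Dir SE: first cell '.' (not opp) -> no flip
All flips: (4,3) (4,4)

Answer: ........
........
...B.B..
..WWBW..
..WWWW..
....BW..
........
........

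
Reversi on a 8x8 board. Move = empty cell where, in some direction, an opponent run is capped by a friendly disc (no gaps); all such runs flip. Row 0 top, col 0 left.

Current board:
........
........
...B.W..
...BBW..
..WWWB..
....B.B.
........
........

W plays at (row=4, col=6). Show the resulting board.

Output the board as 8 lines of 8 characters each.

Answer: ........
........
...B.W..
...BBW..
..WWWWW.
....B.B.
........
........

Derivation:
Place W at (4,6); scan 8 dirs for brackets.
Dir NW: first cell 'W' (not opp) -> no flip
Dir N: first cell '.' (not opp) -> no flip
Dir NE: first cell '.' (not opp) -> no flip
Dir W: opp run (4,5) capped by W -> flip
Dir E: first cell '.' (not opp) -> no flip
Dir SW: first cell '.' (not opp) -> no flip
Dir S: opp run (5,6), next='.' -> no flip
Dir SE: first cell '.' (not opp) -> no flip
All flips: (4,5)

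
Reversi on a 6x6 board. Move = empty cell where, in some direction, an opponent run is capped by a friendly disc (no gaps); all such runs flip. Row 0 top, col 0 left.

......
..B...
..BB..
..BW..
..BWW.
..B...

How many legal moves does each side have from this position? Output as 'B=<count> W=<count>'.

Answer: B=6 W=6

Derivation:
-- B to move --
(2,4): flips 1 -> legal
(3,4): flips 2 -> legal
(3,5): no bracket -> illegal
(4,5): flips 2 -> legal
(5,3): flips 2 -> legal
(5,4): flips 1 -> legal
(5,5): flips 2 -> legal
B mobility = 6
-- W to move --
(0,1): no bracket -> illegal
(0,2): no bracket -> illegal
(0,3): no bracket -> illegal
(1,1): flips 1 -> legal
(1,3): flips 1 -> legal
(1,4): no bracket -> illegal
(2,1): flips 1 -> legal
(2,4): no bracket -> illegal
(3,1): flips 1 -> legal
(3,4): no bracket -> illegal
(4,1): flips 1 -> legal
(5,1): flips 1 -> legal
(5,3): no bracket -> illegal
W mobility = 6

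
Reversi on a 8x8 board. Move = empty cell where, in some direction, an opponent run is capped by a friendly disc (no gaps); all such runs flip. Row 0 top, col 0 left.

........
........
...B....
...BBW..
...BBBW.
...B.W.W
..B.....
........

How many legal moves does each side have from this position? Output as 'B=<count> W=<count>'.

-- B to move --
(2,4): no bracket -> illegal
(2,5): flips 1 -> legal
(2,6): flips 1 -> legal
(3,6): flips 1 -> legal
(3,7): no bracket -> illegal
(4,7): flips 1 -> legal
(5,4): no bracket -> illegal
(5,6): no bracket -> illegal
(6,4): no bracket -> illegal
(6,5): flips 1 -> legal
(6,6): flips 1 -> legal
(6,7): no bracket -> illegal
B mobility = 6
-- W to move --
(1,2): no bracket -> illegal
(1,3): no bracket -> illegal
(1,4): no bracket -> illegal
(2,2): flips 2 -> legal
(2,4): no bracket -> illegal
(2,5): no bracket -> illegal
(3,2): flips 2 -> legal
(3,6): no bracket -> illegal
(4,2): flips 3 -> legal
(5,1): no bracket -> illegal
(5,2): no bracket -> illegal
(5,4): no bracket -> illegal
(5,6): no bracket -> illegal
(6,1): no bracket -> illegal
(6,3): no bracket -> illegal
(6,4): no bracket -> illegal
(7,1): flips 3 -> legal
(7,2): no bracket -> illegal
(7,3): no bracket -> illegal
W mobility = 4

Answer: B=6 W=4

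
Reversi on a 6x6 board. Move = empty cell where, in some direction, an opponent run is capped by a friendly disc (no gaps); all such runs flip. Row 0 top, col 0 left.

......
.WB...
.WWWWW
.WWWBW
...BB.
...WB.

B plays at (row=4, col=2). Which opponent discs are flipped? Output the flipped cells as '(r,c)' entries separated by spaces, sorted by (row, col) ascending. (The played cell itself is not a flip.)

Answer: (2,2) (3,2)

Derivation:
Dir NW: opp run (3,1), next='.' -> no flip
Dir N: opp run (3,2) (2,2) capped by B -> flip
Dir NE: opp run (3,3) (2,4), next='.' -> no flip
Dir W: first cell '.' (not opp) -> no flip
Dir E: first cell 'B' (not opp) -> no flip
Dir SW: first cell '.' (not opp) -> no flip
Dir S: first cell '.' (not opp) -> no flip
Dir SE: opp run (5,3), next=edge -> no flip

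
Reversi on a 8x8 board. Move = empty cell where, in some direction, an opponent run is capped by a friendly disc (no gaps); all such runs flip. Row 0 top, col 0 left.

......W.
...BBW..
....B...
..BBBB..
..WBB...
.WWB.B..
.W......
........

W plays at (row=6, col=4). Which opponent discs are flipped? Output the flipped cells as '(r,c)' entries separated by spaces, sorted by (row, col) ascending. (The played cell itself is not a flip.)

Dir NW: opp run (5,3) capped by W -> flip
Dir N: first cell '.' (not opp) -> no flip
Dir NE: opp run (5,5), next='.' -> no flip
Dir W: first cell '.' (not opp) -> no flip
Dir E: first cell '.' (not opp) -> no flip
Dir SW: first cell '.' (not opp) -> no flip
Dir S: first cell '.' (not opp) -> no flip
Dir SE: first cell '.' (not opp) -> no flip

Answer: (5,3)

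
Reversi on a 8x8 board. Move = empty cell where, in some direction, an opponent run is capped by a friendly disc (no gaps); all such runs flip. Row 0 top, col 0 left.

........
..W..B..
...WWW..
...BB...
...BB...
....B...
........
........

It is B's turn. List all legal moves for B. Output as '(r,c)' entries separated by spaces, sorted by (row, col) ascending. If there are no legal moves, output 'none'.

(0,1): flips 2 -> legal
(0,2): no bracket -> illegal
(0,3): no bracket -> illegal
(1,1): no bracket -> illegal
(1,3): flips 1 -> legal
(1,4): flips 1 -> legal
(1,6): flips 1 -> legal
(2,1): no bracket -> illegal
(2,2): no bracket -> illegal
(2,6): no bracket -> illegal
(3,2): no bracket -> illegal
(3,5): flips 1 -> legal
(3,6): no bracket -> illegal

Answer: (0,1) (1,3) (1,4) (1,6) (3,5)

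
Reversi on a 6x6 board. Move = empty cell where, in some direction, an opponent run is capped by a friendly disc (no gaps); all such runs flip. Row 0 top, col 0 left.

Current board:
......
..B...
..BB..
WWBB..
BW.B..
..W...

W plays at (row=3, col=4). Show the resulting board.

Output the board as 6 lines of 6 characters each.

Answer: ......
..B...
..BB..
WWWWW.
BW.W..
..W...

Derivation:
Place W at (3,4); scan 8 dirs for brackets.
Dir NW: opp run (2,3) (1,2), next='.' -> no flip
Dir N: first cell '.' (not opp) -> no flip
Dir NE: first cell '.' (not opp) -> no flip
Dir W: opp run (3,3) (3,2) capped by W -> flip
Dir E: first cell '.' (not opp) -> no flip
Dir SW: opp run (4,3) capped by W -> flip
Dir S: first cell '.' (not opp) -> no flip
Dir SE: first cell '.' (not opp) -> no flip
All flips: (3,2) (3,3) (4,3)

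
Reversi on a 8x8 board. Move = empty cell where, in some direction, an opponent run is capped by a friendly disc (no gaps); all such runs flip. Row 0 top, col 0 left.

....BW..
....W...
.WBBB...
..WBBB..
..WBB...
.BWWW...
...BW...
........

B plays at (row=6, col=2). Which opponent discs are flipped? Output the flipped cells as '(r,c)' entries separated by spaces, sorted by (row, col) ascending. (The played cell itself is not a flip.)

Answer: (3,2) (4,2) (5,2) (5,3)

Derivation:
Dir NW: first cell 'B' (not opp) -> no flip
Dir N: opp run (5,2) (4,2) (3,2) capped by B -> flip
Dir NE: opp run (5,3) capped by B -> flip
Dir W: first cell '.' (not opp) -> no flip
Dir E: first cell 'B' (not opp) -> no flip
Dir SW: first cell '.' (not opp) -> no flip
Dir S: first cell '.' (not opp) -> no flip
Dir SE: first cell '.' (not opp) -> no flip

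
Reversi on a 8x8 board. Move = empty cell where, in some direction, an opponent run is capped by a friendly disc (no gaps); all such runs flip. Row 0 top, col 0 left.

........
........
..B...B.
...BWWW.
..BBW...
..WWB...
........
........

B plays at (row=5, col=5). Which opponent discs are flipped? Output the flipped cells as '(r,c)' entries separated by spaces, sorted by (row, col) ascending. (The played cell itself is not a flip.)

Answer: (4,4)

Derivation:
Dir NW: opp run (4,4) capped by B -> flip
Dir N: first cell '.' (not opp) -> no flip
Dir NE: first cell '.' (not opp) -> no flip
Dir W: first cell 'B' (not opp) -> no flip
Dir E: first cell '.' (not opp) -> no flip
Dir SW: first cell '.' (not opp) -> no flip
Dir S: first cell '.' (not opp) -> no flip
Dir SE: first cell '.' (not opp) -> no flip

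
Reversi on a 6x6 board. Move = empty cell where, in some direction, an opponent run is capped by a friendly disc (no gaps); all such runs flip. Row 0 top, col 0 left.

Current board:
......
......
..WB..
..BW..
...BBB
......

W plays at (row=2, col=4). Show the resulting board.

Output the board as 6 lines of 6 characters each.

Answer: ......
......
..WWW.
..BW..
...BBB
......

Derivation:
Place W at (2,4); scan 8 dirs for brackets.
Dir NW: first cell '.' (not opp) -> no flip
Dir N: first cell '.' (not opp) -> no flip
Dir NE: first cell '.' (not opp) -> no flip
Dir W: opp run (2,3) capped by W -> flip
Dir E: first cell '.' (not opp) -> no flip
Dir SW: first cell 'W' (not opp) -> no flip
Dir S: first cell '.' (not opp) -> no flip
Dir SE: first cell '.' (not opp) -> no flip
All flips: (2,3)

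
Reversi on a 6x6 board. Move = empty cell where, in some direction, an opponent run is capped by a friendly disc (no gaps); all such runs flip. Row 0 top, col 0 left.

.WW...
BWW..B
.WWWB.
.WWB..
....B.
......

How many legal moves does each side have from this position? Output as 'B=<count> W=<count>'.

-- B to move --
(0,0): flips 2 -> legal
(0,3): no bracket -> illegal
(1,3): flips 3 -> legal
(1,4): no bracket -> illegal
(2,0): flips 3 -> legal
(3,0): flips 2 -> legal
(3,4): no bracket -> illegal
(4,0): no bracket -> illegal
(4,1): no bracket -> illegal
(4,2): no bracket -> illegal
(4,3): flips 2 -> legal
B mobility = 5
-- W to move --
(0,0): no bracket -> illegal
(0,4): no bracket -> illegal
(0,5): no bracket -> illegal
(1,3): no bracket -> illegal
(1,4): no bracket -> illegal
(2,0): no bracket -> illegal
(2,5): flips 1 -> legal
(3,4): flips 1 -> legal
(3,5): no bracket -> illegal
(4,2): no bracket -> illegal
(4,3): flips 1 -> legal
(4,5): no bracket -> illegal
(5,3): no bracket -> illegal
(5,4): no bracket -> illegal
(5,5): flips 2 -> legal
W mobility = 4

Answer: B=5 W=4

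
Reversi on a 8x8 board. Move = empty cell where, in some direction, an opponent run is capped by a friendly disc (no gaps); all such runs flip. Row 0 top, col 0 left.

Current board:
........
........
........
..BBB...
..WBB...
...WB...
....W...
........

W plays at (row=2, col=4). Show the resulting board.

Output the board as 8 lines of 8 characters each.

Answer: ........
........
....W...
..BWW...
..WBW...
...WW...
....W...
........

Derivation:
Place W at (2,4); scan 8 dirs for brackets.
Dir NW: first cell '.' (not opp) -> no flip
Dir N: first cell '.' (not opp) -> no flip
Dir NE: first cell '.' (not opp) -> no flip
Dir W: first cell '.' (not opp) -> no flip
Dir E: first cell '.' (not opp) -> no flip
Dir SW: opp run (3,3) capped by W -> flip
Dir S: opp run (3,4) (4,4) (5,4) capped by W -> flip
Dir SE: first cell '.' (not opp) -> no flip
All flips: (3,3) (3,4) (4,4) (5,4)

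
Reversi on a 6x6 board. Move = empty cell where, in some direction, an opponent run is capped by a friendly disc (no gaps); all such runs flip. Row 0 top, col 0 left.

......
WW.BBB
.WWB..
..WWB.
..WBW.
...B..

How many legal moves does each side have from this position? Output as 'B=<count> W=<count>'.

Answer: B=6 W=6

Derivation:
-- B to move --
(0,0): no bracket -> illegal
(0,1): no bracket -> illegal
(0,2): no bracket -> illegal
(1,2): no bracket -> illegal
(2,0): flips 2 -> legal
(2,4): no bracket -> illegal
(3,0): no bracket -> illegal
(3,1): flips 4 -> legal
(3,5): flips 1 -> legal
(4,1): flips 2 -> legal
(4,5): flips 1 -> legal
(5,1): no bracket -> illegal
(5,2): no bracket -> illegal
(5,4): flips 1 -> legal
(5,5): no bracket -> illegal
B mobility = 6
-- W to move --
(0,2): no bracket -> illegal
(0,3): flips 2 -> legal
(0,4): flips 1 -> legal
(0,5): flips 2 -> legal
(1,2): no bracket -> illegal
(2,4): flips 2 -> legal
(2,5): no bracket -> illegal
(3,5): flips 1 -> legal
(4,5): no bracket -> illegal
(5,2): no bracket -> illegal
(5,4): flips 1 -> legal
W mobility = 6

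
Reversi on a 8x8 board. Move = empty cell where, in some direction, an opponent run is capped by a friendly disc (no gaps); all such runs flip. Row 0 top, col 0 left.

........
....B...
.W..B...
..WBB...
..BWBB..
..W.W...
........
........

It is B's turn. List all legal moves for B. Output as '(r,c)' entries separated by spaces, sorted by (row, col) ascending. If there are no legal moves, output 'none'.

(1,0): no bracket -> illegal
(1,1): no bracket -> illegal
(1,2): no bracket -> illegal
(2,0): no bracket -> illegal
(2,2): flips 1 -> legal
(2,3): no bracket -> illegal
(3,0): no bracket -> illegal
(3,1): flips 1 -> legal
(4,1): no bracket -> illegal
(5,1): no bracket -> illegal
(5,3): flips 1 -> legal
(5,5): no bracket -> illegal
(6,1): flips 2 -> legal
(6,2): flips 1 -> legal
(6,3): flips 1 -> legal
(6,4): flips 1 -> legal
(6,5): no bracket -> illegal

Answer: (2,2) (3,1) (5,3) (6,1) (6,2) (6,3) (6,4)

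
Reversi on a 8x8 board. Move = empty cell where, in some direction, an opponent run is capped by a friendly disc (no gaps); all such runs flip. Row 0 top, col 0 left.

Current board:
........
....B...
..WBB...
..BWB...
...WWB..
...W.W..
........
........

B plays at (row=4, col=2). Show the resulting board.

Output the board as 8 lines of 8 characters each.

Place B at (4,2); scan 8 dirs for brackets.
Dir NW: first cell '.' (not opp) -> no flip
Dir N: first cell 'B' (not opp) -> no flip
Dir NE: opp run (3,3) capped by B -> flip
Dir W: first cell '.' (not opp) -> no flip
Dir E: opp run (4,3) (4,4) capped by B -> flip
Dir SW: first cell '.' (not opp) -> no flip
Dir S: first cell '.' (not opp) -> no flip
Dir SE: opp run (5,3), next='.' -> no flip
All flips: (3,3) (4,3) (4,4)

Answer: ........
....B...
..WBB...
..BBB...
..BBBB..
...W.W..
........
........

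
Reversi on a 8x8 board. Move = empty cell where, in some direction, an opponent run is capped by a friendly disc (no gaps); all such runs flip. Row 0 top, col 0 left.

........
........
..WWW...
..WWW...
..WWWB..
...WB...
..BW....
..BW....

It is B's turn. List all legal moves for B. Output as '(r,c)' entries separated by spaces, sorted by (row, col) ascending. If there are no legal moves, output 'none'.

(1,1): no bracket -> illegal
(1,2): flips 2 -> legal
(1,3): no bracket -> illegal
(1,4): flips 3 -> legal
(1,5): no bracket -> illegal
(2,1): flips 2 -> legal
(2,5): no bracket -> illegal
(3,1): no bracket -> illegal
(3,5): flips 2 -> legal
(4,1): flips 3 -> legal
(5,1): no bracket -> illegal
(5,2): flips 1 -> legal
(5,5): no bracket -> illegal
(6,4): flips 1 -> legal
(7,4): flips 1 -> legal

Answer: (1,2) (1,4) (2,1) (3,5) (4,1) (5,2) (6,4) (7,4)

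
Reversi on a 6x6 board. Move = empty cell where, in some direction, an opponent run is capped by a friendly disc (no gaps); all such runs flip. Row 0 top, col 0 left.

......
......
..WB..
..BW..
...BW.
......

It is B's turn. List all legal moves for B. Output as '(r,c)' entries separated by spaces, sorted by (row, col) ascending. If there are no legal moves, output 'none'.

(1,1): no bracket -> illegal
(1,2): flips 1 -> legal
(1,3): no bracket -> illegal
(2,1): flips 1 -> legal
(2,4): no bracket -> illegal
(3,1): no bracket -> illegal
(3,4): flips 1 -> legal
(3,5): no bracket -> illegal
(4,2): no bracket -> illegal
(4,5): flips 1 -> legal
(5,3): no bracket -> illegal
(5,4): no bracket -> illegal
(5,5): no bracket -> illegal

Answer: (1,2) (2,1) (3,4) (4,5)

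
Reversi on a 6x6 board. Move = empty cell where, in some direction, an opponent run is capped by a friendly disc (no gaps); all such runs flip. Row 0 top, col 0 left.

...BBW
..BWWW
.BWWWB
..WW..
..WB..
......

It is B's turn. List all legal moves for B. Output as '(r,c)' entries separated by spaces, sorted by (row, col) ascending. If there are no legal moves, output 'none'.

Answer: (3,1) (3,4) (4,1) (5,2)

Derivation:
(0,2): no bracket -> illegal
(1,1): no bracket -> illegal
(3,1): flips 2 -> legal
(3,4): flips 3 -> legal
(3,5): no bracket -> illegal
(4,1): flips 1 -> legal
(4,4): no bracket -> illegal
(5,1): no bracket -> illegal
(5,2): flips 3 -> legal
(5,3): no bracket -> illegal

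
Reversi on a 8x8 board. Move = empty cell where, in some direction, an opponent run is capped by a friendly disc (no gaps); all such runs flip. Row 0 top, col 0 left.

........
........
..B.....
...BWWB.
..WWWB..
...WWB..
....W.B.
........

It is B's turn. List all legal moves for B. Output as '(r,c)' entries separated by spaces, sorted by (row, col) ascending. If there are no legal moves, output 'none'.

(2,3): flips 1 -> legal
(2,4): no bracket -> illegal
(2,5): flips 1 -> legal
(2,6): no bracket -> illegal
(3,1): no bracket -> illegal
(3,2): no bracket -> illegal
(4,1): flips 3 -> legal
(4,6): no bracket -> illegal
(5,1): flips 1 -> legal
(5,2): flips 2 -> legal
(6,2): no bracket -> illegal
(6,3): flips 3 -> legal
(6,5): no bracket -> illegal
(7,3): flips 1 -> legal
(7,4): no bracket -> illegal
(7,5): no bracket -> illegal

Answer: (2,3) (2,5) (4,1) (5,1) (5,2) (6,3) (7,3)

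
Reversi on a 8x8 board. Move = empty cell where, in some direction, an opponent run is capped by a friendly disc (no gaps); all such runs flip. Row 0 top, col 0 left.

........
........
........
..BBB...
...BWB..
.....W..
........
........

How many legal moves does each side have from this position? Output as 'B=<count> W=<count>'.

-- B to move --
(3,5): no bracket -> illegal
(4,6): no bracket -> illegal
(5,3): no bracket -> illegal
(5,4): flips 1 -> legal
(5,6): no bracket -> illegal
(6,4): no bracket -> illegal
(6,5): flips 1 -> legal
(6,6): flips 2 -> legal
B mobility = 3
-- W to move --
(2,1): no bracket -> illegal
(2,2): flips 1 -> legal
(2,3): no bracket -> illegal
(2,4): flips 1 -> legal
(2,5): no bracket -> illegal
(3,1): no bracket -> illegal
(3,5): flips 1 -> legal
(3,6): no bracket -> illegal
(4,1): no bracket -> illegal
(4,2): flips 1 -> legal
(4,6): flips 1 -> legal
(5,2): no bracket -> illegal
(5,3): no bracket -> illegal
(5,4): no bracket -> illegal
(5,6): no bracket -> illegal
W mobility = 5

Answer: B=3 W=5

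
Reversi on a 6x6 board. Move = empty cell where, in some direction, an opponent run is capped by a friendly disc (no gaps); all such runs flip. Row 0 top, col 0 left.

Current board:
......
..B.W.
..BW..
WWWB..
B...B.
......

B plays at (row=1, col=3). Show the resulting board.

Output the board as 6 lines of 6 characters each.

Answer: ......
..BBW.
..BB..
WWWB..
B...B.
......

Derivation:
Place B at (1,3); scan 8 dirs for brackets.
Dir NW: first cell '.' (not opp) -> no flip
Dir N: first cell '.' (not opp) -> no flip
Dir NE: first cell '.' (not opp) -> no flip
Dir W: first cell 'B' (not opp) -> no flip
Dir E: opp run (1,4), next='.' -> no flip
Dir SW: first cell 'B' (not opp) -> no flip
Dir S: opp run (2,3) capped by B -> flip
Dir SE: first cell '.' (not opp) -> no flip
All flips: (2,3)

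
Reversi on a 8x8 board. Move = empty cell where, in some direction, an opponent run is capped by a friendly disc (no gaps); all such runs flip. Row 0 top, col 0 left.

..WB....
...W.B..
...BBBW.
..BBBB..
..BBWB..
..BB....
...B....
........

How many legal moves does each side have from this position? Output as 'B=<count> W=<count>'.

Answer: B=6 W=7

Derivation:
-- B to move --
(0,1): flips 1 -> legal
(0,4): no bracket -> illegal
(1,1): no bracket -> illegal
(1,2): no bracket -> illegal
(1,4): no bracket -> illegal
(1,6): no bracket -> illegal
(1,7): flips 1 -> legal
(2,2): no bracket -> illegal
(2,7): flips 1 -> legal
(3,6): no bracket -> illegal
(3,7): flips 1 -> legal
(5,4): flips 1 -> legal
(5,5): flips 1 -> legal
B mobility = 6
-- W to move --
(0,4): flips 2 -> legal
(0,5): no bracket -> illegal
(0,6): no bracket -> illegal
(1,2): no bracket -> illegal
(1,4): flips 2 -> legal
(1,6): no bracket -> illegal
(2,1): no bracket -> illegal
(2,2): flips 4 -> legal
(3,1): no bracket -> illegal
(3,6): no bracket -> illegal
(4,1): flips 2 -> legal
(4,6): flips 3 -> legal
(5,1): no bracket -> illegal
(5,4): no bracket -> illegal
(5,5): no bracket -> illegal
(5,6): no bracket -> illegal
(6,1): no bracket -> illegal
(6,2): flips 1 -> legal
(6,4): no bracket -> illegal
(7,2): no bracket -> illegal
(7,3): flips 5 -> legal
(7,4): no bracket -> illegal
W mobility = 7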